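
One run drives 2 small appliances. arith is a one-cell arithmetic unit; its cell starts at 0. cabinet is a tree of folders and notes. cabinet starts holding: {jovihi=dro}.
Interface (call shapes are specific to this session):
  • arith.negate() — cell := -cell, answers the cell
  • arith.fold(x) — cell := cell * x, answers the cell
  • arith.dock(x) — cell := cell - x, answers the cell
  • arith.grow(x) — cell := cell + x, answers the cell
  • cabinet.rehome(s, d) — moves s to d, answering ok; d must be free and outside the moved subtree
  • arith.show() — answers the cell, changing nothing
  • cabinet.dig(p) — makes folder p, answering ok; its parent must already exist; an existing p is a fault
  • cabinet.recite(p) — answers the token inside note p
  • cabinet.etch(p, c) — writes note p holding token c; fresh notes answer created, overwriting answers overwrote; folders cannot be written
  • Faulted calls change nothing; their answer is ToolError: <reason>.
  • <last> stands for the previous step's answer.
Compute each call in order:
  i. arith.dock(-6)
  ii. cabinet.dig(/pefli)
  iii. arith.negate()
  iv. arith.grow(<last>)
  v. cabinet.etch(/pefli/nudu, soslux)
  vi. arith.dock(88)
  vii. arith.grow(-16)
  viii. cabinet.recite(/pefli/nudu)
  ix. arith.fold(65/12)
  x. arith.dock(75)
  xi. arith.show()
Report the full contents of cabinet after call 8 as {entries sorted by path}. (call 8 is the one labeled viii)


Answer: {jovihi=dro, pefli/, pefli/nudu=soslux}

Derivation:
CALL arith.dock[x: -6]
RET  6
CALL cabinet.dig[p: /pefli]
RET  ok
CALL arith.negate[]
RET  -6
CALL arith.grow[x: <last>]
RET  -12
CALL cabinet.etch[p: /pefli/nudu; c: soslux]
RET  created
CALL arith.dock[x: 88]
RET  -100
CALL arith.grow[x: -16]
RET  -116
CALL cabinet.recite[p: /pefli/nudu]
RET  soslux
CALL arith.fold[x: 65/12]
RET  -1885/3
CALL arith.dock[x: 75]
RET  -2110/3
CALL arith.show[]
RET  -2110/3


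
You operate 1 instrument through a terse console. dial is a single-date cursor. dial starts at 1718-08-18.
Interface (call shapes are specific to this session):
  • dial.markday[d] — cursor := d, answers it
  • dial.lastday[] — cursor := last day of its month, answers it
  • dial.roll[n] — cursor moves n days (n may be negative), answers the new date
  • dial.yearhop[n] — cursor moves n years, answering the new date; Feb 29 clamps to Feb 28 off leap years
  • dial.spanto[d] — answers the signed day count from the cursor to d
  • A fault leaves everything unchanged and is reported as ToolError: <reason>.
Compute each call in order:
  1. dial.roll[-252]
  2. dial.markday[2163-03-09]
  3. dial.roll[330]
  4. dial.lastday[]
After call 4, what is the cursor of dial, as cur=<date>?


Answer: cur=2164-02-29

Derivation:
Then roll(-252), yielding 1717-12-09.
I call markday(2163-03-09), and see 2163-03-09.
Next I call roll(330), and observe 2164-02-02.
Calling lastday(), and observe 2164-02-29.


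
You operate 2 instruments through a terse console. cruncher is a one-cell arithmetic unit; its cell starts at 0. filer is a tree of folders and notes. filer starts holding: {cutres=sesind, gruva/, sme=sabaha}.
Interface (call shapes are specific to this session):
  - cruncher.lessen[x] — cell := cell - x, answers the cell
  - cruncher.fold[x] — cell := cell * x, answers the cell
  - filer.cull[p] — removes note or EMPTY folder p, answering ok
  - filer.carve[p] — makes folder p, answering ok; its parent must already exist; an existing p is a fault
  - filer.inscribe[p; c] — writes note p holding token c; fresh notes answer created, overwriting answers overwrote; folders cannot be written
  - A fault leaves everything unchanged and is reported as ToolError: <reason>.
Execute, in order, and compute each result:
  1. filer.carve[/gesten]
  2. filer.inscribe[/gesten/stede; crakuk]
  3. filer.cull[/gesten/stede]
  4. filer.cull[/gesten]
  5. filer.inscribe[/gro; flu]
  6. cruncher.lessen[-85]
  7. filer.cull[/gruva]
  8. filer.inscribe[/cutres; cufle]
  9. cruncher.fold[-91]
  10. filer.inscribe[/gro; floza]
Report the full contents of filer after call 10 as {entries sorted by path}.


;; carve(p→/gesten) -> ok
;; inscribe(p→/gesten/stede, c→crakuk) -> created
;; cull(p→/gesten/stede) -> ok
;; cull(p→/gesten) -> ok
;; inscribe(p→/gro, c→flu) -> created
;; lessen(x→-85) -> 85
;; cull(p→/gruva) -> ok
;; inscribe(p→/cutres, c→cufle) -> overwrote
;; fold(x→-91) -> -7735
;; inscribe(p→/gro, c→floza) -> overwrote

Answer: {cutres=cufle, gro=floza, sme=sabaha}


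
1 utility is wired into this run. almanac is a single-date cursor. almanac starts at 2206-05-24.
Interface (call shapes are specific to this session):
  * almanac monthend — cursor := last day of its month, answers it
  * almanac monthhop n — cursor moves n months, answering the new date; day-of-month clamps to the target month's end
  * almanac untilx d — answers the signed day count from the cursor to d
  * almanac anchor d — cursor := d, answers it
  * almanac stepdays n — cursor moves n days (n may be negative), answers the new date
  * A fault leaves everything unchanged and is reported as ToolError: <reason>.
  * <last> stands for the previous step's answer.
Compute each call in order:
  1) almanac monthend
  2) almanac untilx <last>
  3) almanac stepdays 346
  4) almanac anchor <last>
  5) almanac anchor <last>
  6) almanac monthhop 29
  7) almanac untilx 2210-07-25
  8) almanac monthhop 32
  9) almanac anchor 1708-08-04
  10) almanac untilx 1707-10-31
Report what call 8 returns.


Invoking almanac monthend(), giving 2206-05-31.
Then almanac untilx(d: <last>), and observe 0.
Now I run almanac stepdays(n: 346), and see 2207-05-12.
Calling almanac anchor(d: <last>): 2207-05-12.
Invoking almanac anchor(d: <last>), — result: 2207-05-12.
Invoking almanac monthhop(n: 29), → 2209-10-12.
Using almanac untilx(d: 2210-07-25), and observe 286.
Now I run almanac monthhop(n: 32), and observe 2212-06-12.
I call almanac anchor(d: 1708-08-04): 1708-08-04.
Invoking almanac untilx(d: 1707-10-31), and get -278.

Answer: 2212-06-12


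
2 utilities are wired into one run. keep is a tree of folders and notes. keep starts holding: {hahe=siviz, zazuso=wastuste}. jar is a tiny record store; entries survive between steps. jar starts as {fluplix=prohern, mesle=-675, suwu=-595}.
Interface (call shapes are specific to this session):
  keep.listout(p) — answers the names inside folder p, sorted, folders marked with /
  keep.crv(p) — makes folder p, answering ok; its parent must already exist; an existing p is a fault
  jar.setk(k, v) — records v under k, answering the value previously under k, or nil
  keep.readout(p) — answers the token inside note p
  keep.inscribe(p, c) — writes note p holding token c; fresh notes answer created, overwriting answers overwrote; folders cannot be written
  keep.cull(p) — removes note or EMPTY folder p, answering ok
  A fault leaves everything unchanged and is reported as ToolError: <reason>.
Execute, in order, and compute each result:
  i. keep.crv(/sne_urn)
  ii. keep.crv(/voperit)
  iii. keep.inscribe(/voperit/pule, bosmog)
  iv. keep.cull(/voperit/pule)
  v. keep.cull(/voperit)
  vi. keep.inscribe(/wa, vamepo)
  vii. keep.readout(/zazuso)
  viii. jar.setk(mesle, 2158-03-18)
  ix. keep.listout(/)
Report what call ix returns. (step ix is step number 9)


Answer: [hahe, sne_urn/, wa, zazuso]

Derivation:
-- 1. crv(p='/sne_urn') == ok
-- 2. crv(p='/voperit') == ok
-- 3. inscribe(p='/voperit/pule', c='bosmog') == created
-- 4. cull(p='/voperit/pule') == ok
-- 5. cull(p='/voperit') == ok
-- 6. inscribe(p='/wa', c='vamepo') == created
-- 7. readout(p='/zazuso') == wastuste
-- 8. setk(k='mesle', v='2158-03-18') == -675
-- 9. listout(p='/') == [hahe, sne_urn/, wa, zazuso]


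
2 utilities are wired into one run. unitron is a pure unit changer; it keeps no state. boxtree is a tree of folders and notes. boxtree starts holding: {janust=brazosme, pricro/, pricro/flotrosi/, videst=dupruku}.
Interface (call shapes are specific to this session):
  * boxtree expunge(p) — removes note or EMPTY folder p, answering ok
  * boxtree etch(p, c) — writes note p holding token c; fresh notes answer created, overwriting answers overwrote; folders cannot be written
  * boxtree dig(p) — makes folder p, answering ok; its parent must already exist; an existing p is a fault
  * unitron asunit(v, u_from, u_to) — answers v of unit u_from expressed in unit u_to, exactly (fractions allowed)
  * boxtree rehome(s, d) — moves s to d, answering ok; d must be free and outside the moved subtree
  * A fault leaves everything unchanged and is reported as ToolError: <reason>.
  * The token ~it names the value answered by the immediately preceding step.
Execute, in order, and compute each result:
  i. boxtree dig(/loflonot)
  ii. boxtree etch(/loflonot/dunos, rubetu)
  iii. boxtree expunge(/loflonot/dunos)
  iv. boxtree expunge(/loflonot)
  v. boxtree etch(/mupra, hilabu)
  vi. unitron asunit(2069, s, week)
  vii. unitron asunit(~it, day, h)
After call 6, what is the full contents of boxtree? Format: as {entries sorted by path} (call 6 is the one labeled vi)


Answer: {janust=brazosme, mupra=hilabu, pricro/, pricro/flotrosi/, videst=dupruku}

Derivation:
Using boxtree dig passing p→/loflonot, and get ok.
I use boxtree etch passing p→/loflonot/dunos, c→rubetu, and get created.
I use boxtree expunge passing p→/loflonot/dunos, — result: ok.
I invoke boxtree expunge passing p→/loflonot, which returns ok.
Now I run boxtree etch passing p→/mupra, c→hilabu, → created.
I run unitron asunit passing v→2069, u_from→s, u_to→week, and observe 2069/604800.
Then unitron asunit passing v→~it, u_from→day, u_to→h, and observe 2069/25200.


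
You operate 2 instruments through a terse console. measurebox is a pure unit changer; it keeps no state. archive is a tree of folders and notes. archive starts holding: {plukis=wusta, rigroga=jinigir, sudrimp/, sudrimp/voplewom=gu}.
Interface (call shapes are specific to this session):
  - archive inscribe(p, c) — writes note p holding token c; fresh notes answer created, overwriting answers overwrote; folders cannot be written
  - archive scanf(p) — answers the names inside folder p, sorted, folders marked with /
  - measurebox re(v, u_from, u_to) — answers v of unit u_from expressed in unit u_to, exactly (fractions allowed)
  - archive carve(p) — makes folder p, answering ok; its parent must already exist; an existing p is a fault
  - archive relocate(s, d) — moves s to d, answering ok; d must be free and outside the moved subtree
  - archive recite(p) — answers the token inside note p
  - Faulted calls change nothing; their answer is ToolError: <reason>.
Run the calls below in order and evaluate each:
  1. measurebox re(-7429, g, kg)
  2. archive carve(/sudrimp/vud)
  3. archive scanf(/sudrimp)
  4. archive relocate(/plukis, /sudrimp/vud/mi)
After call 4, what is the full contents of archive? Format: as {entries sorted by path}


Answer: {rigroga=jinigir, sudrimp/, sudrimp/voplewom=gu, sudrimp/vud/, sudrimp/vud/mi=wusta}

Derivation:
Step: measurebox re[v: -7429; u_from: g; u_to: kg]
Result: -7429/1000
Step: archive carve[p: /sudrimp/vud]
Result: ok
Step: archive scanf[p: /sudrimp]
Result: [voplewom, vud/]
Step: archive relocate[s: /plukis; d: /sudrimp/vud/mi]
Result: ok


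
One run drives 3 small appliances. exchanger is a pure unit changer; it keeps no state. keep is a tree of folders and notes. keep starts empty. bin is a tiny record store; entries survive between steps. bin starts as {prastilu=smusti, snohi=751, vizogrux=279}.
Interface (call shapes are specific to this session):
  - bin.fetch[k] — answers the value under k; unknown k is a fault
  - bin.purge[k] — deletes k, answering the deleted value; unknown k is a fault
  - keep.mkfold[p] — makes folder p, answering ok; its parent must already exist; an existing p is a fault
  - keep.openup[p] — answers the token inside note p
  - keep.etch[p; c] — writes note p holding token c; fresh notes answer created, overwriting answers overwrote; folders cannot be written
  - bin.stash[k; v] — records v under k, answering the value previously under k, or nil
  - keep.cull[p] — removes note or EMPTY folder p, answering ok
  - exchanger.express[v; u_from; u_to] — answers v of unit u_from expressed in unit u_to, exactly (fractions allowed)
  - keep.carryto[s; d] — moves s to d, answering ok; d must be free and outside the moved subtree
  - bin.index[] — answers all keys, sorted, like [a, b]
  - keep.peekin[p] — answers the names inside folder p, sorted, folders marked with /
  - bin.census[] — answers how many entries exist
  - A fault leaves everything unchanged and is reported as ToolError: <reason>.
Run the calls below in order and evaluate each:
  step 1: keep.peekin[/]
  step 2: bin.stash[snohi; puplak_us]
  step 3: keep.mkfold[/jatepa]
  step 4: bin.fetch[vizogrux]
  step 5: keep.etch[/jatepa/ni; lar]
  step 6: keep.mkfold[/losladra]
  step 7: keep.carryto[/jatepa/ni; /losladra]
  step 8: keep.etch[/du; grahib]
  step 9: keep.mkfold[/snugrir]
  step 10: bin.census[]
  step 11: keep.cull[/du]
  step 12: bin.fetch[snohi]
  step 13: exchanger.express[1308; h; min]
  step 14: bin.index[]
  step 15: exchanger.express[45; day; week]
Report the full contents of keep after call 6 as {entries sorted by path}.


-- 1. peekin(/) -> []
-- 2. stash(snohi, puplak_us) -> 751
-- 3. mkfold(/jatepa) -> ok
-- 4. fetch(vizogrux) -> 279
-- 5. etch(/jatepa/ni, lar) -> created
-- 6. mkfold(/losladra) -> ok
-- 7. carryto(/jatepa/ni, /losladra) -> ToolError: exists
-- 8. etch(/du, grahib) -> created
-- 9. mkfold(/snugrir) -> ok
-- 10. census() -> 3
-- 11. cull(/du) -> ok
-- 12. fetch(snohi) -> puplak_us
-- 13. express(1308, h, min) -> 78480
-- 14. index() -> [prastilu, snohi, vizogrux]
-- 15. express(45, day, week) -> 45/7

Answer: {jatepa/, jatepa/ni=lar, losladra/}


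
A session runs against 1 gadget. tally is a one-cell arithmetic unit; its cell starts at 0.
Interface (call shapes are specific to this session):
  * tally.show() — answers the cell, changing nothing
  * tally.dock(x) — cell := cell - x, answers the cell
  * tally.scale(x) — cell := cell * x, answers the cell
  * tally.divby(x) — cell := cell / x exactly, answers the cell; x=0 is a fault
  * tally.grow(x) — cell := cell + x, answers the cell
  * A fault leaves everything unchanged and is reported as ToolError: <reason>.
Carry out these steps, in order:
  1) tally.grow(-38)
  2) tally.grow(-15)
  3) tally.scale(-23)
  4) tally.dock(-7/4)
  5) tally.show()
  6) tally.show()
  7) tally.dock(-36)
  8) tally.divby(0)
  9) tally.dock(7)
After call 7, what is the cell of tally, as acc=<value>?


Answer: acc=5027/4

Derivation:
-> tally.grow(x: -38)
<- -38
-> tally.grow(x: -15)
<- -53
-> tally.scale(x: -23)
<- 1219
-> tally.dock(x: -7/4)
<- 4883/4
-> tally.show()
<- 4883/4
-> tally.show()
<- 4883/4
-> tally.dock(x: -36)
<- 5027/4
-> tally.divby(x: 0)
<- ToolError: division by zero
-> tally.dock(x: 7)
<- 4999/4


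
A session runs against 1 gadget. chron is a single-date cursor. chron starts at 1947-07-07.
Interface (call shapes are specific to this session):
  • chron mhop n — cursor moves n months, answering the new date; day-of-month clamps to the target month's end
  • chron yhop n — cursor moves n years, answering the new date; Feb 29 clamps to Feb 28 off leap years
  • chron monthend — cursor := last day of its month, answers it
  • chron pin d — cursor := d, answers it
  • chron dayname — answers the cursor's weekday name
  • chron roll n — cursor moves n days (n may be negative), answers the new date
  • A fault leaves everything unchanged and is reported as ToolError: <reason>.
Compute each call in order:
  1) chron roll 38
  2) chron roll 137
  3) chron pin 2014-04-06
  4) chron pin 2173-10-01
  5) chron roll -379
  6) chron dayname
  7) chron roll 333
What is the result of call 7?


Answer: 2173-08-16

Derivation:
$ chron roll n=38
:: 1947-08-14
$ chron roll n=137
:: 1947-12-29
$ chron pin d=2014-04-06
:: 2014-04-06
$ chron pin d=2173-10-01
:: 2173-10-01
$ chron roll n=-379
:: 2172-09-17
$ chron dayname
:: Thursday
$ chron roll n=333
:: 2173-08-16


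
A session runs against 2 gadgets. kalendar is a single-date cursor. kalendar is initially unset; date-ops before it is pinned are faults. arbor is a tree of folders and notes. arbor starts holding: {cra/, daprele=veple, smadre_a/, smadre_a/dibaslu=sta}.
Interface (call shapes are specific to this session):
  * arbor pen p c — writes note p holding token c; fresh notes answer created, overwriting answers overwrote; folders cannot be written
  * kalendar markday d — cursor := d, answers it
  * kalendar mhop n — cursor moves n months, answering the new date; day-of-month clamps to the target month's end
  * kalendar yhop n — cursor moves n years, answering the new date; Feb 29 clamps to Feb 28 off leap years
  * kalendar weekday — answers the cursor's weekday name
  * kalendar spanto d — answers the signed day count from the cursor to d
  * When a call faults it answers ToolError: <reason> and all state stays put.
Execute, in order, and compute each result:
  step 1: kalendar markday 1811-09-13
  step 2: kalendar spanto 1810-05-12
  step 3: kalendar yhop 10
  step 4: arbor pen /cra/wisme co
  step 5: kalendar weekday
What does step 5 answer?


Answer: Thursday

Derivation:
I use kalendar markday passing d=1811-09-13, and get 1811-09-13.
Using kalendar spanto passing d=1810-05-12, which returns -489.
Invoking kalendar yhop passing n=10, — result: 1821-09-13.
Calling arbor pen passing p=/cra/wisme, c=co, → created.
Next I call kalendar weekday(), and observe Thursday.


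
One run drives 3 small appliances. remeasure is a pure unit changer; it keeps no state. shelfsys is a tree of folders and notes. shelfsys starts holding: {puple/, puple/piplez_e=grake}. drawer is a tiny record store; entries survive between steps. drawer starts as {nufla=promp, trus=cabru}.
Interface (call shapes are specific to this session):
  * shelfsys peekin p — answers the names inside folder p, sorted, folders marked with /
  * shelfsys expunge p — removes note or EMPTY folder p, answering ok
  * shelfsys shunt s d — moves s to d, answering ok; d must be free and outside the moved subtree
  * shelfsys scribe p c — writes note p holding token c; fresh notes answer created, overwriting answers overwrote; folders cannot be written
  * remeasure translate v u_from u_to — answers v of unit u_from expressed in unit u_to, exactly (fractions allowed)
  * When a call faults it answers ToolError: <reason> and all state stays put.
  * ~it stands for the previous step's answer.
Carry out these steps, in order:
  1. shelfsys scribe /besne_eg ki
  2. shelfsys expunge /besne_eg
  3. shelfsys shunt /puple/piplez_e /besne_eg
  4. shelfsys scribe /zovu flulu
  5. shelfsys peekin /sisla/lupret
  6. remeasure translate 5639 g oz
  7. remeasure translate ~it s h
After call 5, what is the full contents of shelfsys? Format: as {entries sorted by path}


> shelfsys scribe p=/besne_eg c=ki
:: created
> shelfsys expunge p=/besne_eg
:: ok
> shelfsys shunt s=/puple/piplez_e d=/besne_eg
:: ok
> shelfsys scribe p=/zovu c=flulu
:: created
> shelfsys peekin p=/sisla/lupret
:: ToolError: not found
> remeasure translate v=5639 u_from=g u_to=oz
:: 9022400000/45359237
> remeasure translate v=~it u_from=s u_to=h
:: 22556000/408233133

Answer: {besne_eg=grake, puple/, zovu=flulu}


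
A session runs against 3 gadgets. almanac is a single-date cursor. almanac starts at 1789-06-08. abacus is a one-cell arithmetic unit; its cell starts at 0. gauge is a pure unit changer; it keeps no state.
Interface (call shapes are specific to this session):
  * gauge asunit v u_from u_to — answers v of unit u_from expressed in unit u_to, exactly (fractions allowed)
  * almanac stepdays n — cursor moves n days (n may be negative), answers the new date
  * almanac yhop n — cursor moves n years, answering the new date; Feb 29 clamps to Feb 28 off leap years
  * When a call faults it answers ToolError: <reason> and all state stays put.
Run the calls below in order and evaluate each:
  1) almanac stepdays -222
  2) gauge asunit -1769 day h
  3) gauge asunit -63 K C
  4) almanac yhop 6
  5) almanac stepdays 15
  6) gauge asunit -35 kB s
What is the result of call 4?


Answer: 1794-10-29

Derivation:
I call almanac stepdays on n: -222, and get 1788-10-29.
I invoke gauge asunit on v: -1769, u_from: day, u_to: h, and observe -42456.
I call gauge asunit on v: -63, u_from: K, u_to: C, and observe -6723/20.
I invoke almanac yhop on n: 6, — result: 1794-10-29.
I use almanac stepdays on n: 15, and observe 1794-11-13.
Calling gauge asunit on v: -35, u_from: kB, u_to: s, and see ToolError: incompatible units.


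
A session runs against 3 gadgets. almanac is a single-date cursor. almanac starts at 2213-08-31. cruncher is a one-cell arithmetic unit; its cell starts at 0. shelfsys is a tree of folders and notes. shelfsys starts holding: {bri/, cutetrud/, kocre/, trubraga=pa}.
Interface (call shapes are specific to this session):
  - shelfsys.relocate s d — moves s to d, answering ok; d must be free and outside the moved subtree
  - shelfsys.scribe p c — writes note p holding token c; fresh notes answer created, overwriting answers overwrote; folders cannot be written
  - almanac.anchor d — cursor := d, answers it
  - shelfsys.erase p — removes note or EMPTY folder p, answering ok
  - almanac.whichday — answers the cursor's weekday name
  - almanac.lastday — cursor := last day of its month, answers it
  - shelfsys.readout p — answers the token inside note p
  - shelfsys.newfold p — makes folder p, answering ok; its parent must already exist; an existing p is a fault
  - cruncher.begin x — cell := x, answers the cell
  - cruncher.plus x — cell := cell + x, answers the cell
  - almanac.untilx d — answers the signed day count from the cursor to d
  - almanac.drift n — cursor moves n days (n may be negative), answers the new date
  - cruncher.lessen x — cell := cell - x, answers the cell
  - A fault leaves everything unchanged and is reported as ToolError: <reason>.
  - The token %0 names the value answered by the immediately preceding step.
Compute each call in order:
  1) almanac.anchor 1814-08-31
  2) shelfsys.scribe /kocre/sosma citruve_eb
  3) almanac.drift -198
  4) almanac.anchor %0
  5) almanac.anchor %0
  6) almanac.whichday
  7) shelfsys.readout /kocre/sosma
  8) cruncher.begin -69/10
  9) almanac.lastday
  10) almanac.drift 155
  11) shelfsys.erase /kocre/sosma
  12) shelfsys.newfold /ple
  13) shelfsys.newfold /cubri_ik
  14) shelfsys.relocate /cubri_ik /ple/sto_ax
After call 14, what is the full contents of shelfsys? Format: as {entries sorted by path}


==> almanac.anchor(1814-08-31)
<== 1814-08-31
==> shelfsys.scribe(/kocre/sosma, citruve_eb)
<== created
==> almanac.drift(-198)
<== 1814-02-14
==> almanac.anchor(%0)
<== 1814-02-14
==> almanac.anchor(%0)
<== 1814-02-14
==> almanac.whichday()
<== Monday
==> shelfsys.readout(/kocre/sosma)
<== citruve_eb
==> cruncher.begin(-69/10)
<== -69/10
==> almanac.lastday()
<== 1814-02-28
==> almanac.drift(155)
<== 1814-08-02
==> shelfsys.erase(/kocre/sosma)
<== ok
==> shelfsys.newfold(/ple)
<== ok
==> shelfsys.newfold(/cubri_ik)
<== ok
==> shelfsys.relocate(/cubri_ik, /ple/sto_ax)
<== ok

Answer: {bri/, cutetrud/, kocre/, ple/, ple/sto_ax/, trubraga=pa}


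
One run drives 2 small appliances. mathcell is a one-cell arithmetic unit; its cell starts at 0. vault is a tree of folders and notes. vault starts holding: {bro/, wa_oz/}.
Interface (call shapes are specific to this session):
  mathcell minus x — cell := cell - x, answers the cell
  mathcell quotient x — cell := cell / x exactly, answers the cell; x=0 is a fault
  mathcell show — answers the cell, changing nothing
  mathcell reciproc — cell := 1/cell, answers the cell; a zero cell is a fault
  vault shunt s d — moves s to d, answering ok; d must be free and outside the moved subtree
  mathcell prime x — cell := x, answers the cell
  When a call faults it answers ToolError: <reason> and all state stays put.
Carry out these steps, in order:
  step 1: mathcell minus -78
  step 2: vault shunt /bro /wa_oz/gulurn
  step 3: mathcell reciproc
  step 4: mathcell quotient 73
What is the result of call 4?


Answer: 1/5694

Derivation:
Calling mathcell minus(x=-78), and get 78.
I try vault shunt(s=/bro, d=/wa_oz/gulurn), — result: ok.
I use mathcell reciproc(), and observe 1/78.
Then mathcell quotient(x=73), — result: 1/5694.


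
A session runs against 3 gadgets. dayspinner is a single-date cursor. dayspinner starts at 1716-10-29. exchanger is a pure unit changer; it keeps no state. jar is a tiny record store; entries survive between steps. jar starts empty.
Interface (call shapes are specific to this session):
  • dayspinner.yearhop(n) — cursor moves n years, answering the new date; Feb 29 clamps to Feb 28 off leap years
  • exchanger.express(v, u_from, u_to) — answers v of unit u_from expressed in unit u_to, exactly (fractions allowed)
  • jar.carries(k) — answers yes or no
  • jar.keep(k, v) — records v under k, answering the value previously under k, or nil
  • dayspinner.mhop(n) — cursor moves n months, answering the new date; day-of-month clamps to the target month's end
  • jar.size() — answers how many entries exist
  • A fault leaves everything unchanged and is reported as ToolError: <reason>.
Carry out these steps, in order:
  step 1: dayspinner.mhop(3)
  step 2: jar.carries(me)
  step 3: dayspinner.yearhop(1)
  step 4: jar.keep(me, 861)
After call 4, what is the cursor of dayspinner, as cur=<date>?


Answer: cur=1718-01-29

Derivation:
>> dayspinner.mhop(n→3)
<< 1717-01-29
>> jar.carries(k→me)
<< no
>> dayspinner.yearhop(n→1)
<< 1718-01-29
>> jar.keep(k→me, v→861)
<< nil


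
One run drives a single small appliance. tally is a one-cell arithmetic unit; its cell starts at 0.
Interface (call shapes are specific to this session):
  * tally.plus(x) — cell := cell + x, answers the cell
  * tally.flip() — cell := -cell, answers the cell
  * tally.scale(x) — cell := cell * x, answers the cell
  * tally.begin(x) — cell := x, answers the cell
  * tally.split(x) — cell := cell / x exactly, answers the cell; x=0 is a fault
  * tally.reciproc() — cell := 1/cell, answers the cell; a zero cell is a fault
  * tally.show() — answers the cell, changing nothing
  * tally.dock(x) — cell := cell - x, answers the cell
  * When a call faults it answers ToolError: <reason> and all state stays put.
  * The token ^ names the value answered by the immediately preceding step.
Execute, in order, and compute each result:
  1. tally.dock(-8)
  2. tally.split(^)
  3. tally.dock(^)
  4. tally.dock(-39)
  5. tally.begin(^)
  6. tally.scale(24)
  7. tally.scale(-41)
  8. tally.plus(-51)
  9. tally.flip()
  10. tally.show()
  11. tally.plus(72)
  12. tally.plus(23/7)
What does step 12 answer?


Answer: 269516/7

Derivation:
% tally.dock(-8) == 8
% tally.split(^) == 1
% tally.dock(^) == 0
% tally.dock(-39) == 39
% tally.begin(^) == 39
% tally.scale(24) == 936
% tally.scale(-41) == -38376
% tally.plus(-51) == -38427
% tally.flip() == 38427
% tally.show() == 38427
% tally.plus(72) == 38499
% tally.plus(23/7) == 269516/7


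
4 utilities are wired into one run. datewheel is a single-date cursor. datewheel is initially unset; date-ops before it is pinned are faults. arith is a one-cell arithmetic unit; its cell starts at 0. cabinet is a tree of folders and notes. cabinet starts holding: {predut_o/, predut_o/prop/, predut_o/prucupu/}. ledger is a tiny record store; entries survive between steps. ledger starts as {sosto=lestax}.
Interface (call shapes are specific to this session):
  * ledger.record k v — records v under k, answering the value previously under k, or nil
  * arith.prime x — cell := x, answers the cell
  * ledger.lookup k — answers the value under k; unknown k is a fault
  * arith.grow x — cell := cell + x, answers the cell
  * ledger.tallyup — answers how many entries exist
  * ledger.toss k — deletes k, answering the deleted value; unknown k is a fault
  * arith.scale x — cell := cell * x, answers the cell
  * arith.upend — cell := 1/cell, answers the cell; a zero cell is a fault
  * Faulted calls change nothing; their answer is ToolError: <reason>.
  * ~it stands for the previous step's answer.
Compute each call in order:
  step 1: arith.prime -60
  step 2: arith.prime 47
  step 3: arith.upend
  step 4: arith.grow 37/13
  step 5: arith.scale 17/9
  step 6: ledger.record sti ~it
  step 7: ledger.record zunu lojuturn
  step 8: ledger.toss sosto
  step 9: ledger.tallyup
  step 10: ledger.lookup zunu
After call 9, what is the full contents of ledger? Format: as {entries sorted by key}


Answer: {sti=9928/1833, zunu=lojuturn}

Derivation:
-> arith.prime(x=-60)
<- -60
-> arith.prime(x=47)
<- 47
-> arith.upend()
<- 1/47
-> arith.grow(x=37/13)
<- 1752/611
-> arith.scale(x=17/9)
<- 9928/1833
-> ledger.record(k=sti, v=~it)
<- nil
-> ledger.record(k=zunu, v=lojuturn)
<- nil
-> ledger.toss(k=sosto)
<- lestax
-> ledger.tallyup()
<- 2
-> ledger.lookup(k=zunu)
<- lojuturn


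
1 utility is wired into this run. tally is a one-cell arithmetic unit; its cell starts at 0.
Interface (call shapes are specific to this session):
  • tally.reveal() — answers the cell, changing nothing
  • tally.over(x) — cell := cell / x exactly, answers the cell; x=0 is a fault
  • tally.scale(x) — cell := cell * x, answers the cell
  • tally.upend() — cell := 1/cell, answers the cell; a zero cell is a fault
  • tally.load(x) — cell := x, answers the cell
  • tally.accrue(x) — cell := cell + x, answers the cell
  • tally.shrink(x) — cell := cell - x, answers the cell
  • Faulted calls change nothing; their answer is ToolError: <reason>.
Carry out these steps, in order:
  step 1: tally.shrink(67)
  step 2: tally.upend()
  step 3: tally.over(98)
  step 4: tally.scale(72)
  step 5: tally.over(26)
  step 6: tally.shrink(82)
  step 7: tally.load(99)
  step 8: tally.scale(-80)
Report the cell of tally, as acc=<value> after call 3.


> tally.shrink 67
= -67
> tally.upend
= -1/67
> tally.over 98
= -1/6566
> tally.scale 72
= -36/3283
> tally.over 26
= -18/42679
> tally.shrink 82
= -3499696/42679
> tally.load 99
= 99
> tally.scale -80
= -7920

Answer: acc=-1/6566


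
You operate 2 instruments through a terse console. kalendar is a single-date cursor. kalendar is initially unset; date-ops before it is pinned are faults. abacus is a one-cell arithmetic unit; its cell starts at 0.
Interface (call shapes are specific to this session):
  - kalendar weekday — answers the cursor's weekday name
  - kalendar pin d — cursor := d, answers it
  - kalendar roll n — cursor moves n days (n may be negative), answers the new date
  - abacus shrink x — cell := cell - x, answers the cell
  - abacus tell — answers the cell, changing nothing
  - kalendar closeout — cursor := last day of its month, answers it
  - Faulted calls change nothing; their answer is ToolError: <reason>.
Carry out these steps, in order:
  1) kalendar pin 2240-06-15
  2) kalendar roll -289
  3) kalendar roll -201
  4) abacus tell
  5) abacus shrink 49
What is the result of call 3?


Answer: 2239-02-11

Derivation:
Step: kalendar pin[d: 2240-06-15]
Result: 2240-06-15
Step: kalendar roll[n: -289]
Result: 2239-08-31
Step: kalendar roll[n: -201]
Result: 2239-02-11
Step: abacus tell[]
Result: 0
Step: abacus shrink[x: 49]
Result: -49


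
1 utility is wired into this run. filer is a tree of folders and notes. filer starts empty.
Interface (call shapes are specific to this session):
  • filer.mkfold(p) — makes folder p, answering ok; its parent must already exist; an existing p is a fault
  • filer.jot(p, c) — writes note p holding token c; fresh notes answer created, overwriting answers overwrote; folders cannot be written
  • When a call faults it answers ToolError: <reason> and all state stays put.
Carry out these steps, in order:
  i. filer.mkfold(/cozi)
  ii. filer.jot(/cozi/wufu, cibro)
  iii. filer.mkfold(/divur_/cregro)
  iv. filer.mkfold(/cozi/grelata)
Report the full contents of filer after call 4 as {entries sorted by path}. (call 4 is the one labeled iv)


==> filer.mkfold(p='/cozi')
<== ok
==> filer.jot(p='/cozi/wufu', c='cibro')
<== created
==> filer.mkfold(p='/divur_/cregro')
<== ToolError: no parent
==> filer.mkfold(p='/cozi/grelata')
<== ok

Answer: {cozi/, cozi/grelata/, cozi/wufu=cibro}


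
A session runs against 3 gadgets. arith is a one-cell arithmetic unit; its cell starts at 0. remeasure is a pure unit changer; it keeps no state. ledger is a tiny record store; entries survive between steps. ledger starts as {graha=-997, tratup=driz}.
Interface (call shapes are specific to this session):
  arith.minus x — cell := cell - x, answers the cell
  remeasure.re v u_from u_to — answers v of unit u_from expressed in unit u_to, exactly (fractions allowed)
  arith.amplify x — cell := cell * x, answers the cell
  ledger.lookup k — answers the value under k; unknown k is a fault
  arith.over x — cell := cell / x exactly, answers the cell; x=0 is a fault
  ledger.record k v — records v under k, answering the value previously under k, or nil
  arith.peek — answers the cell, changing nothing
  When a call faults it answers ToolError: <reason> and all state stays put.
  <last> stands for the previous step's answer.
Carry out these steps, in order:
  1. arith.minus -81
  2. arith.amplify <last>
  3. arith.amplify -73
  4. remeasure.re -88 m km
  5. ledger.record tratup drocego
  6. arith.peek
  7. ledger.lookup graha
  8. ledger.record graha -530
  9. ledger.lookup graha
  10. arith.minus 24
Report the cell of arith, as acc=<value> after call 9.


·→ minus(-81)
·← 81
·→ amplify(<last>)
·← 6561
·→ amplify(-73)
·← -478953
·→ re(-88, m, km)
·← -11/125
·→ record(tratup, drocego)
·← driz
·→ peek()
·← -478953
·→ lookup(graha)
·← -997
·→ record(graha, -530)
·← -997
·→ lookup(graha)
·← -530
·→ minus(24)
·← -478977

Answer: acc=-478953


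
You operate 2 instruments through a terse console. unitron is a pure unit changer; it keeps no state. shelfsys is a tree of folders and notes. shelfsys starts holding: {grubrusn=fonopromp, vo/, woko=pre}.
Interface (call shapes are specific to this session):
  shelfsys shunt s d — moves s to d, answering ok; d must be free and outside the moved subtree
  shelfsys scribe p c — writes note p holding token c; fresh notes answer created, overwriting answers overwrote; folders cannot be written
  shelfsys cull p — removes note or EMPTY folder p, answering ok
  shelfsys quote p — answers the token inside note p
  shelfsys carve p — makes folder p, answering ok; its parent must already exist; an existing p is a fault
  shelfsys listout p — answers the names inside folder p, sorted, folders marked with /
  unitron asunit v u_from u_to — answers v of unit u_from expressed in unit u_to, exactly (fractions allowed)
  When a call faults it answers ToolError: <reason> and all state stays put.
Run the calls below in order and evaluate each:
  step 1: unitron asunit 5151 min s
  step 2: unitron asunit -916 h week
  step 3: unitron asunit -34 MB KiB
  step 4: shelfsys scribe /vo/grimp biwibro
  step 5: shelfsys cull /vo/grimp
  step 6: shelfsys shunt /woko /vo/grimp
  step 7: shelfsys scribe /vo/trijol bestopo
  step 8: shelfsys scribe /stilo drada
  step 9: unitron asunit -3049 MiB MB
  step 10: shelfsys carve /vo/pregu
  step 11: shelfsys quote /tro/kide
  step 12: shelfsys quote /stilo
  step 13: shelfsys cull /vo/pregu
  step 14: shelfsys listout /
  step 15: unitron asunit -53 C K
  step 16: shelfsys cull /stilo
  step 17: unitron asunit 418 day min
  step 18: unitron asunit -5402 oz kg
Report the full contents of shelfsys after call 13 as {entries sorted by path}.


Answer: {grubrusn=fonopromp, stilo=drada, vo/, vo/grimp=pre, vo/trijol=bestopo}

Derivation:
I use unitron asunit passing v→5151, u_from→min, u_to→s, yielding 309060.
I invoke unitron asunit passing v→-916, u_from→h, u_to→week, yielding -229/42.
I run unitron asunit passing v→-34, u_from→MB, u_to→KiB, → -265625/8.
Then shelfsys scribe passing p→/vo/grimp, c→biwibro: created.
Next I call shelfsys cull passing p→/vo/grimp, giving ok.
I run shelfsys shunt passing s→/woko, d→/vo/grimp, which returns ok.
Invoking shelfsys scribe passing p→/vo/trijol, c→bestopo, → created.
I use shelfsys scribe passing p→/stilo, c→drada, and observe created.
I call unitron asunit passing v→-3049, u_from→MiB, u_to→MB, → -49954816/15625.
Now I run shelfsys carve passing p→/vo/pregu, → ok.
I use shelfsys quote passing p→/tro/kide, — result: ToolError: not found.
I call shelfsys quote passing p→/stilo, giving drada.
Using shelfsys cull passing p→/vo/pregu, — result: ok.
I run shelfsys listout passing p→/, → [grubrusn, stilo, vo/].
I invoke unitron asunit passing v→-53, u_from→C, u_to→K, and get 4403/20.
Using shelfsys cull passing p→/stilo, and get ok.
I try unitron asunit passing v→418, u_from→day, u_to→min, giving 601920.
I use unitron asunit passing v→-5402, u_from→oz, u_to→kg, and get -122515299137/800000000.


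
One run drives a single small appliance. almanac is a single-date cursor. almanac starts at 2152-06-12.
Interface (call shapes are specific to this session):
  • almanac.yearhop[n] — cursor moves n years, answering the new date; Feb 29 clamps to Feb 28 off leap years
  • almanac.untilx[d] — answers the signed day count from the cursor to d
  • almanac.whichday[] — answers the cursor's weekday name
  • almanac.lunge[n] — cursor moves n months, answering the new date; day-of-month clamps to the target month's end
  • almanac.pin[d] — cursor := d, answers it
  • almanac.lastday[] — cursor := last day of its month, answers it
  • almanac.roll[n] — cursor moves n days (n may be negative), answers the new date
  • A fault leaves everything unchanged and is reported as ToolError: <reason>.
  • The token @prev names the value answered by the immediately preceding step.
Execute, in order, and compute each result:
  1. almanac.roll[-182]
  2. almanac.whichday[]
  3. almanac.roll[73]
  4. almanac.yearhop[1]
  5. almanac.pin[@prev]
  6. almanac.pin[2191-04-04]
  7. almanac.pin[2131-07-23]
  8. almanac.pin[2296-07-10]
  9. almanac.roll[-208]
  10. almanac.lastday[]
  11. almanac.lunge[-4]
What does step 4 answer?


CALL almanac.roll[n=-182]
RET  2151-12-13
CALL almanac.whichday[]
RET  Monday
CALL almanac.roll[n=73]
RET  2152-02-24
CALL almanac.yearhop[n=1]
RET  2153-02-24
CALL almanac.pin[d=@prev]
RET  2153-02-24
CALL almanac.pin[d=2191-04-04]
RET  2191-04-04
CALL almanac.pin[d=2131-07-23]
RET  2131-07-23
CALL almanac.pin[d=2296-07-10]
RET  2296-07-10
CALL almanac.roll[n=-208]
RET  2295-12-15
CALL almanac.lastday[]
RET  2295-12-31
CALL almanac.lunge[n=-4]
RET  2295-08-31

Answer: 2153-02-24


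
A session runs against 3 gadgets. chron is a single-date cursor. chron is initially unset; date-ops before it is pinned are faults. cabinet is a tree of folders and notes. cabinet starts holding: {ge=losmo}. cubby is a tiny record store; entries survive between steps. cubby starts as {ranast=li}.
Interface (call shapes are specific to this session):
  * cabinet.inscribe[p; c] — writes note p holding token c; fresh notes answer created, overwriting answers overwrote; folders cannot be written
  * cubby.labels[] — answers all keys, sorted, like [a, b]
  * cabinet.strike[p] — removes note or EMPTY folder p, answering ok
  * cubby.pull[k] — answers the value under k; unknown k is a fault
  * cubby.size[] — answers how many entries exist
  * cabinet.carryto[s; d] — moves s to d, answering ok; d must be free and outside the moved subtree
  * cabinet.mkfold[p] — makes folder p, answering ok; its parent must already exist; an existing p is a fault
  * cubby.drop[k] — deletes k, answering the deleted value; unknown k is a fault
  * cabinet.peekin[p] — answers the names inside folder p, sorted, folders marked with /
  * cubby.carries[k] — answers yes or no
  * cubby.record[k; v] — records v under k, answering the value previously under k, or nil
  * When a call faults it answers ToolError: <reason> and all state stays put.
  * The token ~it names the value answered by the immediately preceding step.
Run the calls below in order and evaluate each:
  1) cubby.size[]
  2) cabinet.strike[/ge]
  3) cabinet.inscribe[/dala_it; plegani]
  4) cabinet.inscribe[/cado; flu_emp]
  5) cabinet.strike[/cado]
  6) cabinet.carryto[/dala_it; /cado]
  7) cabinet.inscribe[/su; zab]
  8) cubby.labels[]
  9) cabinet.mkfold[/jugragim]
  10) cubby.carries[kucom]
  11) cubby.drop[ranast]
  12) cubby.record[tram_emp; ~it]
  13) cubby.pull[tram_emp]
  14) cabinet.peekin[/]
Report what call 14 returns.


Answer: [cado, jugragim/, su]

Derivation:
Step: cubby.size[]
Result: 1
Step: cabinet.strike[p: /ge]
Result: ok
Step: cabinet.inscribe[p: /dala_it; c: plegani]
Result: created
Step: cabinet.inscribe[p: /cado; c: flu_emp]
Result: created
Step: cabinet.strike[p: /cado]
Result: ok
Step: cabinet.carryto[s: /dala_it; d: /cado]
Result: ok
Step: cabinet.inscribe[p: /su; c: zab]
Result: created
Step: cubby.labels[]
Result: [ranast]
Step: cabinet.mkfold[p: /jugragim]
Result: ok
Step: cubby.carries[k: kucom]
Result: no
Step: cubby.drop[k: ranast]
Result: li
Step: cubby.record[k: tram_emp; v: ~it]
Result: nil
Step: cubby.pull[k: tram_emp]
Result: li
Step: cabinet.peekin[p: /]
Result: [cado, jugragim/, su]
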